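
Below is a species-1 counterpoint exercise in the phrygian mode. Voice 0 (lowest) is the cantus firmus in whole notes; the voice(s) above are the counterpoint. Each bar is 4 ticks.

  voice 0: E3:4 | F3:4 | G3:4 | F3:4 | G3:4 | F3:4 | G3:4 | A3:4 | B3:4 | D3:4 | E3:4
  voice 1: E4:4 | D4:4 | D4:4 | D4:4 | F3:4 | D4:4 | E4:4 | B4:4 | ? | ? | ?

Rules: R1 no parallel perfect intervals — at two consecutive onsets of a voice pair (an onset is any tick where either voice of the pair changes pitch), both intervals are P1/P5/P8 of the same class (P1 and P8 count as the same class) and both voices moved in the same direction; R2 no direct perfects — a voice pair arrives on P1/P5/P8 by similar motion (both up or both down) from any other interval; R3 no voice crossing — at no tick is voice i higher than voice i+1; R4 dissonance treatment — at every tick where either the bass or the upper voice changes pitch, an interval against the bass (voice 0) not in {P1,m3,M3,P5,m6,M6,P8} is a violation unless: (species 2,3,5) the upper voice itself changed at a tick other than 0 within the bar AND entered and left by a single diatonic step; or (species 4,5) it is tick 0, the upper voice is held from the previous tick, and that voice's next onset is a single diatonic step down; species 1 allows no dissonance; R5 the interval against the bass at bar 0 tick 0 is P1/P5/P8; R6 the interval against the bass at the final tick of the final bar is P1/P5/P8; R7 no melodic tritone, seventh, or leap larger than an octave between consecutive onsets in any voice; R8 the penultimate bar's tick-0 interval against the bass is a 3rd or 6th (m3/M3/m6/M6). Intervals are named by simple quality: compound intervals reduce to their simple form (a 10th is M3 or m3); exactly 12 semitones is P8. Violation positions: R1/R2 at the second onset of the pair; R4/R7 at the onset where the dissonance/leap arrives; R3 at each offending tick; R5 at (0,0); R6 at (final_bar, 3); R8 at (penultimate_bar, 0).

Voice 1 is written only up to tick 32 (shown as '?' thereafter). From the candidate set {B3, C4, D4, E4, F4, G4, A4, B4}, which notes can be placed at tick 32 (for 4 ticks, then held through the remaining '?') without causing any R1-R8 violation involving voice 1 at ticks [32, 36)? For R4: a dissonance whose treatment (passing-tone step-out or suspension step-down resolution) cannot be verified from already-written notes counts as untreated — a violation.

{B3, B4, D4, G4}

B3: legal
C4: violates R4,R7
D4: legal
E4: violates R4
F4: violates R4,R7
G4: legal
A4: violates R4
B4: legal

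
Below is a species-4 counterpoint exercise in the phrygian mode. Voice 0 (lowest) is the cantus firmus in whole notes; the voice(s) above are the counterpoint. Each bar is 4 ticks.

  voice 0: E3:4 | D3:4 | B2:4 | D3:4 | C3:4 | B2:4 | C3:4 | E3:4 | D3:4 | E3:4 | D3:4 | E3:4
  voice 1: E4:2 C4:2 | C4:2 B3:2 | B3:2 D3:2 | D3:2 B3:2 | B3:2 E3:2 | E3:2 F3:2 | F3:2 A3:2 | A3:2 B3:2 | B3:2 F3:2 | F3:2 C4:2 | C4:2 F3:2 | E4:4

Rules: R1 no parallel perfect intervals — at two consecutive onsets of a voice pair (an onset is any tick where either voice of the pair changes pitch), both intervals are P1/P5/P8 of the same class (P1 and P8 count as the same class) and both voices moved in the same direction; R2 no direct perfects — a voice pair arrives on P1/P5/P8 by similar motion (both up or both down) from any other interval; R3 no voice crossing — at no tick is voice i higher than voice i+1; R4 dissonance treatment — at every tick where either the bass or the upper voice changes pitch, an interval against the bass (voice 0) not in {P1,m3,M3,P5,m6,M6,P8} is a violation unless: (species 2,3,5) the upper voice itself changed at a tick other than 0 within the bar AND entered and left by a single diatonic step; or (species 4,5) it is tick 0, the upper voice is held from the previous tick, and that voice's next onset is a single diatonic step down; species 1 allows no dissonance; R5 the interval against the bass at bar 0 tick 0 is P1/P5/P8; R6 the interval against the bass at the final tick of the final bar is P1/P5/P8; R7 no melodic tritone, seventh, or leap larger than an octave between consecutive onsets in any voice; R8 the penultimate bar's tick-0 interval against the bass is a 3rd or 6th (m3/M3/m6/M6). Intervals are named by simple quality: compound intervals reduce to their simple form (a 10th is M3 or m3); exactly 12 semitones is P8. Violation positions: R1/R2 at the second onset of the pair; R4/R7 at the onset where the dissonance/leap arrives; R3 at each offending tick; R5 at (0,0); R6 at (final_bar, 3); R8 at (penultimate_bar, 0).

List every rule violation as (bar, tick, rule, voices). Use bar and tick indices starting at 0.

bar 0: v0=E3 v1=E4 downbeat P8
bar 1: v0=D3 v1=C4 downbeat m7
bar 2: v0=B2 v1=B3 downbeat P8
bar 3: v0=D3 v1=D3 downbeat P1
bar 4: v0=C3 v1=B3 downbeat M7
bar 5: v0=B2 v1=E3 downbeat P4
bar 6: v0=C3 v1=F3 downbeat P4
bar 7: v0=E3 v1=A3 downbeat P4
bar 8: v0=D3 v1=B3 downbeat M6
bar 9: v0=E3 v1=F3 downbeat m2
bar 10: v0=D3 v1=C4 downbeat m7
bar 11: v0=E3 v1=E4 downbeat P8
  -> R4 @ bar 4 tick 0 v(0, 1): C3/B3 M7 untreated
  -> R4 @ bar 5 tick 0 v(0, 1): B2/E3 P4 untreated
  -> R4 @ bar 5 tick 2 v(0, 1): B2/F3 TT untreated
  -> R4 @ bar 6 tick 0 v(0, 1): C3/F3 P4 untreated
  -> R4 @ bar 7 tick 0 v(0, 1): E3/A3 P4 untreated
  -> R7 @ bar 8 tick 2 v(1,): B3->F3 leap 6st
  -> R4 @ bar 9 tick 0 v(0, 1): E3/F3 m2 untreated
  -> R4 @ bar 10 tick 0 v(0, 1): D3/C4 m7 untreated
  -> R8 @ bar 10 tick 0 v(0, 1): penult m7 not 3rd/6th
  -> R2 @ bar 11 tick 0 v(0, 1): D3/F3 m3 -> E3/E4 P8 similar
  -> R7 @ bar 11 tick 0 v(1,): F3->E4 leap 11st

(4, 0, R4, (0, 1))
(5, 0, R4, (0, 1))
(5, 2, R4, (0, 1))
(6, 0, R4, (0, 1))
(7, 0, R4, (0, 1))
(8, 2, R7, (1,))
(9, 0, R4, (0, 1))
(10, 0, R4, (0, 1))
(10, 0, R8, (0, 1))
(11, 0, R2, (0, 1))
(11, 0, R7, (1,))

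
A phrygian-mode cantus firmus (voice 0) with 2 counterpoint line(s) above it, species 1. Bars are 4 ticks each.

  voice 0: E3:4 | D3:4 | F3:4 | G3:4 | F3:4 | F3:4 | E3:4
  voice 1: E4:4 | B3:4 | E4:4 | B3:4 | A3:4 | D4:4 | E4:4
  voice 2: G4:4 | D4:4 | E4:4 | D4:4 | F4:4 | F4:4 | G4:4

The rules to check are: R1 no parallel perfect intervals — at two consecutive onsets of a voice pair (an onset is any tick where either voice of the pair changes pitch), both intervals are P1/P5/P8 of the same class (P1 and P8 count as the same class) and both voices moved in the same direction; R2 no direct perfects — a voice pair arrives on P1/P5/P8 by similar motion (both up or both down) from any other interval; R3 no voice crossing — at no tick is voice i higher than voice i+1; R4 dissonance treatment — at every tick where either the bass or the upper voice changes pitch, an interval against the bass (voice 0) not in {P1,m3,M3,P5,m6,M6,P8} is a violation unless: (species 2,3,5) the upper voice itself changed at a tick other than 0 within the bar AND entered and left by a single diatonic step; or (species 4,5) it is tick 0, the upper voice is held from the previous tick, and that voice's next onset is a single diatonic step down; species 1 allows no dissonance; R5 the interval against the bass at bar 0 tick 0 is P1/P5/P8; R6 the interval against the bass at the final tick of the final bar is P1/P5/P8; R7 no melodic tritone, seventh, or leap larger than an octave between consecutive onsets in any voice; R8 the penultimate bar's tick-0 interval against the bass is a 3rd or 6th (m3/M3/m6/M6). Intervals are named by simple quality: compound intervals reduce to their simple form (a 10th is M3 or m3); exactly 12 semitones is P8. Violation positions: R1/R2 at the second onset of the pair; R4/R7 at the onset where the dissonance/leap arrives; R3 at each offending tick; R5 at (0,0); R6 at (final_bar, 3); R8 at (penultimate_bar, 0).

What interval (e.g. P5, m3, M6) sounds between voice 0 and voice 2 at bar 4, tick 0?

P8

voice 0=F3 voice 2=F4 -> P8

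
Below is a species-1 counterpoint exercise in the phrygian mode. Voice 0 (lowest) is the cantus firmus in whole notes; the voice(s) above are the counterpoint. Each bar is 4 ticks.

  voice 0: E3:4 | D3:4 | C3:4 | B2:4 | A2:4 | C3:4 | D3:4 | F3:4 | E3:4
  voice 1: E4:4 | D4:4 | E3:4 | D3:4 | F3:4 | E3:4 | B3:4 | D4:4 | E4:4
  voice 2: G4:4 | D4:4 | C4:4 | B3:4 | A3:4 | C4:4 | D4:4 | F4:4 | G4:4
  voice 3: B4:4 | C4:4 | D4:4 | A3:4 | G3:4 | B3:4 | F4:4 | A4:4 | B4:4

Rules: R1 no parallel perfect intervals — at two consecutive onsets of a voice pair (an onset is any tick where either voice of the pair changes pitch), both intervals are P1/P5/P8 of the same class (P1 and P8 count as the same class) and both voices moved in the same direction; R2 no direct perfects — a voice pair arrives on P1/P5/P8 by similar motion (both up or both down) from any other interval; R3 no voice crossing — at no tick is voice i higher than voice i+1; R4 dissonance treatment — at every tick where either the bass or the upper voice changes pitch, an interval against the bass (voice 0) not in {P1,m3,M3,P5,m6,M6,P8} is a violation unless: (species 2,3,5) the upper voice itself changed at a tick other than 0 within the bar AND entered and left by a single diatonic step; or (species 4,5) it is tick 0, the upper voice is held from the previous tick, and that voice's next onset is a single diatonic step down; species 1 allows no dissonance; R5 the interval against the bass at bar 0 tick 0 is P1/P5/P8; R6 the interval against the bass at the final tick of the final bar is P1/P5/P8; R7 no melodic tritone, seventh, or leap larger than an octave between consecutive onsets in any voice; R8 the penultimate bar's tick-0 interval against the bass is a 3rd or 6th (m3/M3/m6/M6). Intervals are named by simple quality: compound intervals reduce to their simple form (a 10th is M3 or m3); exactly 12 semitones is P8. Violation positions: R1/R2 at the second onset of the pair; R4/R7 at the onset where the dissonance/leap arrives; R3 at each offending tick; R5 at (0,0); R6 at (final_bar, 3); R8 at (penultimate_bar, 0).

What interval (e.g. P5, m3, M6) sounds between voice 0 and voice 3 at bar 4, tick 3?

m7

voice 0=A2 voice 3=G3 -> m7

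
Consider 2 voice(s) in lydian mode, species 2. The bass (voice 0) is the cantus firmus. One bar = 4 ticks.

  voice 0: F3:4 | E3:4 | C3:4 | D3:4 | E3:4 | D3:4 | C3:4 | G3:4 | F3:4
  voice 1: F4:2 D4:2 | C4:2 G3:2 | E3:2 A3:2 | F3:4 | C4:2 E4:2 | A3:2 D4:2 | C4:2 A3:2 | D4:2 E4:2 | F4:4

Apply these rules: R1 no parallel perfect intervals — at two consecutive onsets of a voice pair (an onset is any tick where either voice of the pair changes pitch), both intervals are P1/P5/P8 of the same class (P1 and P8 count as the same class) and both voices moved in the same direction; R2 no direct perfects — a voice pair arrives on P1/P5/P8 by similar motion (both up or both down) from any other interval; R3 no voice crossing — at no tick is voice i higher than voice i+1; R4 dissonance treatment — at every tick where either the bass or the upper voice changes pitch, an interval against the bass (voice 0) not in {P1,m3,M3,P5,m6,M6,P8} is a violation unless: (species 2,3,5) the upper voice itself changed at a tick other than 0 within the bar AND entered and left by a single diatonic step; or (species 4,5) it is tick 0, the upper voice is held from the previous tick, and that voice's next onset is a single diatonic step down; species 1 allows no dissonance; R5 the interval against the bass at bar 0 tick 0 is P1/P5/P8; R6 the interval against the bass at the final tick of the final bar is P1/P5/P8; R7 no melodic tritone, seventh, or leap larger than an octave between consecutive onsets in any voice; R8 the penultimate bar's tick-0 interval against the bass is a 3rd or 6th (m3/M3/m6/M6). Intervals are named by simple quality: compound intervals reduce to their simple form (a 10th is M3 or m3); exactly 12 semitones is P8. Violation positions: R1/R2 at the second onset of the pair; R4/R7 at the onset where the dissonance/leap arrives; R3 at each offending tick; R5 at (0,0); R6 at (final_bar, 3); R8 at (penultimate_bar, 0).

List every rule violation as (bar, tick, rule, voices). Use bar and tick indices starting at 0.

bar 0: v0=F3 v1=F4 downbeat P8
bar 1: v0=E3 v1=C4 downbeat m6
bar 2: v0=C3 v1=E3 downbeat M3
bar 3: v0=D3 v1=F3 downbeat m3
bar 4: v0=E3 v1=C4 downbeat m6
bar 5: v0=D3 v1=A3 downbeat P5
bar 6: v0=C3 v1=C4 downbeat P8
bar 7: v0=G3 v1=D4 downbeat P5
bar 8: v0=F3 v1=F4 downbeat P8
  -> R2 @ bar 5 tick 0 v(0, 1): E3/E4 P8 -> D3/A3 P5 similar
  -> R1 @ bar 6 tick 0 v(0, 1): D3/D4 P8 -> C3/C4 P8 similar
  -> R2 @ bar 7 tick 0 v(0, 1): C3/A3 M6 -> G3/D4 P5 similar
  -> R8 @ bar 7 tick 0 v(0, 1): penult P5 not 3rd/6th

(5, 0, R2, (0, 1))
(6, 0, R1, (0, 1))
(7, 0, R2, (0, 1))
(7, 0, R8, (0, 1))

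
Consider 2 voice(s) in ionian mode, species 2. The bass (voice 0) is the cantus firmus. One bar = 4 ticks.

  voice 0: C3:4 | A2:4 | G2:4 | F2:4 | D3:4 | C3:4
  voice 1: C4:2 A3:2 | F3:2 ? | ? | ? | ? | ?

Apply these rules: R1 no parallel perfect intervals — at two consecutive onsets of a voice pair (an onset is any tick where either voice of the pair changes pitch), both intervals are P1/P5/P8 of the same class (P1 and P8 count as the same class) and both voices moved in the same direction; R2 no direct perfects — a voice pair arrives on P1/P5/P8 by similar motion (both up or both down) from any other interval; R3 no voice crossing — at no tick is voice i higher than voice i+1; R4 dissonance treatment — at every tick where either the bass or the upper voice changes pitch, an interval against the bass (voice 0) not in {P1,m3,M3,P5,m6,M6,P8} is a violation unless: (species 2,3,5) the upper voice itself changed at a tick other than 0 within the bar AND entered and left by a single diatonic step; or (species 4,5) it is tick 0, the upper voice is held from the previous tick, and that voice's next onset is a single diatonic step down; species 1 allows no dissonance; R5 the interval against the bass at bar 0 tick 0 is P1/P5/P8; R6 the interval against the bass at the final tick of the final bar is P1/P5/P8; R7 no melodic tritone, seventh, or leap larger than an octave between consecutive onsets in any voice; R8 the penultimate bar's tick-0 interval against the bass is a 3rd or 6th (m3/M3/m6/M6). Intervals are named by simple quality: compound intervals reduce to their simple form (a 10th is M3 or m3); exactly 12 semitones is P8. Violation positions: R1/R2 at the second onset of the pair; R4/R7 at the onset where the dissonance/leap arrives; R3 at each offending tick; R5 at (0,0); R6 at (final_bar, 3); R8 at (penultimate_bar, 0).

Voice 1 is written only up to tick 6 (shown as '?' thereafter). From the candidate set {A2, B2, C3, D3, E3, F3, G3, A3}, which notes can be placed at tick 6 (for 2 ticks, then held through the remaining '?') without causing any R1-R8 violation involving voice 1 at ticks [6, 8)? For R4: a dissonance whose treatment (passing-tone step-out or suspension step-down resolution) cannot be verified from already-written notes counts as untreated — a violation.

{A2, A3, C3, E3, F3}

A2: legal
B2: violates R4,R7
C3: legal
D3: violates R4
E3: legal
F3: legal
G3: violates R4
A3: legal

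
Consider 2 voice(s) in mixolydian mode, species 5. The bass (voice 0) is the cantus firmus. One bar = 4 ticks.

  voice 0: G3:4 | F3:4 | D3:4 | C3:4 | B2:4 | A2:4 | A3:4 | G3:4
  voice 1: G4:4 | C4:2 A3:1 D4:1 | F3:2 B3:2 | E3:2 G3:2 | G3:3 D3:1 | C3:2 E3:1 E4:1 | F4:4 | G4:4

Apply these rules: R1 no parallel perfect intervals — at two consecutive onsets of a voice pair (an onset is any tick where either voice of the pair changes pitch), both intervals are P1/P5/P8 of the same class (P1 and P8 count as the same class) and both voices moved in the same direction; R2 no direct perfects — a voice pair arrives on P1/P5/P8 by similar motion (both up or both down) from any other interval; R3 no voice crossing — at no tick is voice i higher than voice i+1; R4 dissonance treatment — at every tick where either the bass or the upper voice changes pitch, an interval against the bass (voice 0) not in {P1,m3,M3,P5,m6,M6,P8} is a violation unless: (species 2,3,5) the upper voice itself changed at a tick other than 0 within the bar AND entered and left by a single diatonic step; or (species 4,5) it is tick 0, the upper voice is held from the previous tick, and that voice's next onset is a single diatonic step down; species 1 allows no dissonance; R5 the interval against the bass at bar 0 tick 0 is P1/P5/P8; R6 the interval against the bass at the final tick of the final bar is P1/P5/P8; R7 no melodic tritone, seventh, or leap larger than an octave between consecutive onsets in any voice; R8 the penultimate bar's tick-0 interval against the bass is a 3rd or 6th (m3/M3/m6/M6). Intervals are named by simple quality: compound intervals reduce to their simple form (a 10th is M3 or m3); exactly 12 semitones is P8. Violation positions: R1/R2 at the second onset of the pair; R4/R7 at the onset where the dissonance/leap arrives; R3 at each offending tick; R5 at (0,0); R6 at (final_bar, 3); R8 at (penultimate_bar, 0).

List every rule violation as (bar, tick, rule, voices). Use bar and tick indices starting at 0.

(1, 0, R2, (0, 1))
(2, 2, R7, (1,))

bar 0: v0=G3 v1=G4 downbeat P8
bar 1: v0=F3 v1=C4 downbeat P5
bar 2: v0=D3 v1=F3 downbeat m3
bar 3: v0=C3 v1=E3 downbeat M3
bar 4: v0=B2 v1=G3 downbeat m6
bar 5: v0=A2 v1=C3 downbeat m3
bar 6: v0=A3 v1=F4 downbeat m6
bar 7: v0=G3 v1=G4 downbeat P8
  -> R2 @ bar 1 tick 0 v(0, 1): G3/G4 P8 -> F3/C4 P5 similar
  -> R7 @ bar 2 tick 2 v(1,): F3->B3 leap 6st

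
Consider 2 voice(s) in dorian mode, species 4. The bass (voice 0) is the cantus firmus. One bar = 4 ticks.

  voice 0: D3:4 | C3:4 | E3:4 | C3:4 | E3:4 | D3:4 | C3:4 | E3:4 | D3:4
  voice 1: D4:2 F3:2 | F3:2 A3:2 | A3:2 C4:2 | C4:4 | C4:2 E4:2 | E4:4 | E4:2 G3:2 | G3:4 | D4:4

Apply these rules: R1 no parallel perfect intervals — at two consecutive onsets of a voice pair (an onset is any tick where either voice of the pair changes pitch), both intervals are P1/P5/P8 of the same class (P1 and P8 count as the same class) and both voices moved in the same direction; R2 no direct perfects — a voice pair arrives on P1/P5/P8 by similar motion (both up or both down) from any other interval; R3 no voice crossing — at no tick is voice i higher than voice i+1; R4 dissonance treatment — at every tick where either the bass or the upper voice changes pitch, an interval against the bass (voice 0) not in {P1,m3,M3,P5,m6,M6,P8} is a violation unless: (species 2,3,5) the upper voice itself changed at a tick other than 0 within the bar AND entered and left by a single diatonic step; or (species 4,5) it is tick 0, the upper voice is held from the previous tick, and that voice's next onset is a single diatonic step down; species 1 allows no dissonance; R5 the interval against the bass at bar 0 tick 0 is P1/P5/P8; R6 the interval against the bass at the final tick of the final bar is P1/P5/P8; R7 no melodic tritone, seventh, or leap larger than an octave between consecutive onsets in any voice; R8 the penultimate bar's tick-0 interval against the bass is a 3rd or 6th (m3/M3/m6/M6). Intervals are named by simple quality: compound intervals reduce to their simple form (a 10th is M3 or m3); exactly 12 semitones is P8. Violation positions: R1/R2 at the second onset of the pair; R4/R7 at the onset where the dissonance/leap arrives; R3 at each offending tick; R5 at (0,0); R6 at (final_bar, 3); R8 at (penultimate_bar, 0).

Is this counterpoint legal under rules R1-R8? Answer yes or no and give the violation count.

No (3 violations)

bar 0: v0=D3 v1=D4 (P8)
bar 1: v0=C3 v1=F3 (P4)
bar 2: v0=E3 v1=A3 (P4)
bar 3: v0=C3 v1=C4 (P8)
bar 4: v0=E3 v1=C4 (m6)
bar 5: v0=D3 v1=E4 (M2)
bar 6: v0=C3 v1=E4 (M3)
bar 7: v0=E3 v1=G3 (m3)
bar 8: v0=D3 v1=D4 (P8)
  R4 @ bar1.0: C3/F3 P4 untreated
  R4 @ bar2.0: E3/A3 P4 untreated
  R4 @ bar5.0: D3/E4 M2 untreated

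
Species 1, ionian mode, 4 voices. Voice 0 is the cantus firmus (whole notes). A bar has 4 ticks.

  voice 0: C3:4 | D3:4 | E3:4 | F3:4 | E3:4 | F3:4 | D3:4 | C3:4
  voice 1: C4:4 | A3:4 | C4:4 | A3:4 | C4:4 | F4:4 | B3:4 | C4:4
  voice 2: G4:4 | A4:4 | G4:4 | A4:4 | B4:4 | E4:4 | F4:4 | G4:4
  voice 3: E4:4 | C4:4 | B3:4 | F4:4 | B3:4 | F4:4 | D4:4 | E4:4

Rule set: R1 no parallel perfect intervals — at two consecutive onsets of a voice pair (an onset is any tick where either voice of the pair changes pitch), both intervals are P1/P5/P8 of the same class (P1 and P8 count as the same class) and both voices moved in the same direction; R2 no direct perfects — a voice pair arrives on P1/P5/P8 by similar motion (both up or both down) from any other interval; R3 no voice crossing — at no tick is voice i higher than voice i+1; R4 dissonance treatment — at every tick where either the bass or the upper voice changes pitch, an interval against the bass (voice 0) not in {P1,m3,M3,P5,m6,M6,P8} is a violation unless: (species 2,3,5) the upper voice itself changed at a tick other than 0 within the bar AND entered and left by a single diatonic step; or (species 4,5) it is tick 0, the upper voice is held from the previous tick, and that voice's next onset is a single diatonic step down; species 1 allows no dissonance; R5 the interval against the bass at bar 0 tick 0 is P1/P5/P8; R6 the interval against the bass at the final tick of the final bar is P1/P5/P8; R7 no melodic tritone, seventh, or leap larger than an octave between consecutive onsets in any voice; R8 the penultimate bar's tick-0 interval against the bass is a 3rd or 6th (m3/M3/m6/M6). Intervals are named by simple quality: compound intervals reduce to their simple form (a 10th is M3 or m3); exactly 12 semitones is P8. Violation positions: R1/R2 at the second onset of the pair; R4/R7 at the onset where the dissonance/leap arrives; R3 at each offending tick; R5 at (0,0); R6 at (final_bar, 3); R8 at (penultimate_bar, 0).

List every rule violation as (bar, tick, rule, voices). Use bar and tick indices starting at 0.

bar 0: v0=C3 v1=C4 v2=G4 v3=E4 downbeat M3
bar 1: v0=D3 v1=A3 v2=A4 v3=C4 downbeat m7
bar 2: v0=E3 v1=C4 v2=G4 v3=B3 downbeat P5
bar 3: v0=F3 v1=A3 v2=A4 v3=F4 downbeat P8
bar 4: v0=E3 v1=C4 v2=B4 v3=B3 downbeat P5
bar 5: v0=F3 v1=F4 v2=E4 v3=F4 downbeat P8
bar 6: v0=D3 v1=B3 v2=F4 v3=D4 downbeat P8
bar 7: v0=C3 v1=C4 v2=G4 v3=E4 downbeat M3
  -> R3 @ bar 0 tick 0 v(2, 3): G4 above E4
  -> R5 @ bar 0 tick 0 v(0, 3): opens on M3
  -> R3 @ bar 0 tick 1 v(2, 3): G4 above E4
  -> R3 @ bar 0 tick 2 v(2, 3): G4 above E4
  -> R3 @ bar 0 tick 3 v(2, 3): G4 above E4
  -> R1 @ bar 1 tick 0 v(0, 2): C3/G4 P5 -> D3/A4 P5 similar
  -> R3 @ bar 1 tick 0 v(2, 3): A4 above C4
  -> R4 @ bar 1 tick 0 v(0, 3): D3/C4 m7 untreated
  -> R3 @ bar 1 tick 1 v(2, 3): A4 above C4
  -> R3 @ bar 1 tick 2 v(2, 3): A4 above C4
  -> R3 @ bar 1 tick 3 v(2, 3): A4 above C4
  -> R3 @ bar 2 tick 0 v(2, 3): G4 above B3
  -> R3 @ bar 2 tick 1 v(2, 3): G4 above B3
  -> R3 @ bar 2 tick 2 v(2, 3): G4 above B3
  -> R3 @ bar 2 tick 3 v(2, 3): G4 above B3
  -> R2 @ bar 3 tick 0 v(0, 3): E3/B3 P5 -> F3/F4 P8 similar
  -> R3 @ bar 3 tick 0 v(2, 3): A4 above F4
  -> R7 @ bar 3 tick 0 v(3,): B3->F4 leap 6st
  -> R3 @ bar 3 tick 1 v(2, 3): A4 above F4
  -> R3 @ bar 3 tick 2 v(2, 3): A4 above F4
  -> R3 @ bar 3 tick 3 v(2, 3): A4 above F4
  -> R2 @ bar 4 tick 0 v(0, 3): F3/F4 P8 -> E3/B3 P5 similar
  -> R3 @ bar 4 tick 0 v(2, 3): B4 above B3
  -> R7 @ bar 4 tick 0 v(3,): F4->B3 leap 6st
  -> R3 @ bar 4 tick 1 v(2, 3): B4 above B3
  -> R3 @ bar 4 tick 2 v(2, 3): B4 above B3
  -> R3 @ bar 4 tick 3 v(2, 3): B4 above B3
  -> R2 @ bar 5 tick 0 v(0, 1): E3/C4 m6 -> F3/F4 P8 similar
  -> R2 @ bar 5 tick 0 v(0, 3): E3/B3 P5 -> F3/F4 P8 similar
  -> R2 @ bar 5 tick 0 v(1, 3): C4/B3 m2 -> F4/F4 P1 similar
  -> R3 @ bar 5 tick 0 v(1, 2): F4 above E4
  -> R4 @ bar 5 tick 0 v(0, 2): F3/E4 M7 untreated
  -> R7 @ bar 5 tick 0 v(3,): B3->F4 leap 6st
  -> R3 @ bar 5 tick 1 v(1, 2): F4 above E4
  -> R3 @ bar 5 tick 2 v(1, 2): F4 above E4
  -> R3 @ bar 5 tick 3 v(1, 2): F4 above E4
  -> R1 @ bar 6 tick 0 v(0, 3): F3/F4 P8 -> D3/D4 P8 similar
  -> R3 @ bar 6 tick 0 v(2, 3): F4 above D4
  -> R7 @ bar 6 tick 0 v(1,): F4->B3 leap 6st
  -> R8 @ bar 6 tick 0 v(0, 3): penult P8 not 3rd/6th
  -> R3 @ bar 6 tick 1 v(2, 3): F4 above D4
  -> R3 @ bar 6 tick 2 v(2, 3): F4 above D4
  -> R3 @ bar 6 tick 3 v(2, 3): F4 above D4
  -> R2 @ bar 7 tick 0 v(1, 2): B3/F4 TT -> C4/G4 P5 similar
  -> R3 @ bar 7 tick 0 v(2, 3): G4 above E4
  -> R3 @ bar 7 tick 1 v(2, 3): G4 above E4
  -> R3 @ bar 7 tick 2 v(2, 3): G4 above E4
  -> R3 @ bar 7 tick 3 v(2, 3): G4 above E4
  -> R6 @ bar 7 tick 3 v(0, 3): closes on M3

(0, 0, R3, (2, 3))
(0, 0, R5, (0, 3))
(0, 1, R3, (2, 3))
(0, 2, R3, (2, 3))
(0, 3, R3, (2, 3))
(1, 0, R1, (0, 2))
(1, 0, R3, (2, 3))
(1, 0, R4, (0, 3))
(1, 1, R3, (2, 3))
(1, 2, R3, (2, 3))
(1, 3, R3, (2, 3))
(2, 0, R3, (2, 3))
(2, 1, R3, (2, 3))
(2, 2, R3, (2, 3))
(2, 3, R3, (2, 3))
(3, 0, R2, (0, 3))
(3, 0, R3, (2, 3))
(3, 0, R7, (3,))
(3, 1, R3, (2, 3))
(3, 2, R3, (2, 3))
(3, 3, R3, (2, 3))
(4, 0, R2, (0, 3))
(4, 0, R3, (2, 3))
(4, 0, R7, (3,))
(4, 1, R3, (2, 3))
(4, 2, R3, (2, 3))
(4, 3, R3, (2, 3))
(5, 0, R2, (0, 1))
(5, 0, R2, (0, 3))
(5, 0, R2, (1, 3))
(5, 0, R3, (1, 2))
(5, 0, R4, (0, 2))
(5, 0, R7, (3,))
(5, 1, R3, (1, 2))
(5, 2, R3, (1, 2))
(5, 3, R3, (1, 2))
(6, 0, R1, (0, 3))
(6, 0, R3, (2, 3))
(6, 0, R7, (1,))
(6, 0, R8, (0, 3))
(6, 1, R3, (2, 3))
(6, 2, R3, (2, 3))
(6, 3, R3, (2, 3))
(7, 0, R2, (1, 2))
(7, 0, R3, (2, 3))
(7, 1, R3, (2, 3))
(7, 2, R3, (2, 3))
(7, 3, R3, (2, 3))
(7, 3, R6, (0, 3))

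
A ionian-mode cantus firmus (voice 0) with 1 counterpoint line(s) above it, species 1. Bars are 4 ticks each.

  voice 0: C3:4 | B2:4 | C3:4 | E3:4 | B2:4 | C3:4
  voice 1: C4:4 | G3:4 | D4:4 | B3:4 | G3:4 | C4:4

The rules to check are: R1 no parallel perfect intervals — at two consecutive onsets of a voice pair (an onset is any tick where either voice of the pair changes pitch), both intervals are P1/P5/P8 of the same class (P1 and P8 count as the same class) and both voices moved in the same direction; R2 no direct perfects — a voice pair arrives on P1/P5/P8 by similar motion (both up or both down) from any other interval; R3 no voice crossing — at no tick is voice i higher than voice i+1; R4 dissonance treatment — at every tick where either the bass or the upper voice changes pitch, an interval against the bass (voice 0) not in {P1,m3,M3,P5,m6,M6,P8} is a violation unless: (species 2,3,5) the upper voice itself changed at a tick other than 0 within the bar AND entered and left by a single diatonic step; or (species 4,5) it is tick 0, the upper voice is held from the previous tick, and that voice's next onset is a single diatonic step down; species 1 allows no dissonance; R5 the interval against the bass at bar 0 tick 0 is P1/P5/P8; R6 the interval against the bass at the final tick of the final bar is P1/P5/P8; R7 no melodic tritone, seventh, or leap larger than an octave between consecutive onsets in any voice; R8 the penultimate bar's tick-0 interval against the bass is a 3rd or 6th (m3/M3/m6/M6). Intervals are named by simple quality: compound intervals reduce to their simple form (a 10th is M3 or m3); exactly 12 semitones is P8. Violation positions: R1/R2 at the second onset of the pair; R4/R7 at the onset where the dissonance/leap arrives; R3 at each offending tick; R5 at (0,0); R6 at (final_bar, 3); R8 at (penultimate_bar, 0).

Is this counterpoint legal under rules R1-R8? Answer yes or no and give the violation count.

bar 0: v0=C3 v1=C4 (P8)
bar 1: v0=B2 v1=G3 (m6)
bar 2: v0=C3 v1=D4 (M2)
bar 3: v0=E3 v1=B3 (P5)
bar 4: v0=B2 v1=G3 (m6)
bar 5: v0=C3 v1=C4 (P8)
  R4 @ bar2.0: C3/D4 M2 untreated
  R2 @ bar5.0: B2/G3 m6 -> C3/C4 P8 similar

No (2 violations)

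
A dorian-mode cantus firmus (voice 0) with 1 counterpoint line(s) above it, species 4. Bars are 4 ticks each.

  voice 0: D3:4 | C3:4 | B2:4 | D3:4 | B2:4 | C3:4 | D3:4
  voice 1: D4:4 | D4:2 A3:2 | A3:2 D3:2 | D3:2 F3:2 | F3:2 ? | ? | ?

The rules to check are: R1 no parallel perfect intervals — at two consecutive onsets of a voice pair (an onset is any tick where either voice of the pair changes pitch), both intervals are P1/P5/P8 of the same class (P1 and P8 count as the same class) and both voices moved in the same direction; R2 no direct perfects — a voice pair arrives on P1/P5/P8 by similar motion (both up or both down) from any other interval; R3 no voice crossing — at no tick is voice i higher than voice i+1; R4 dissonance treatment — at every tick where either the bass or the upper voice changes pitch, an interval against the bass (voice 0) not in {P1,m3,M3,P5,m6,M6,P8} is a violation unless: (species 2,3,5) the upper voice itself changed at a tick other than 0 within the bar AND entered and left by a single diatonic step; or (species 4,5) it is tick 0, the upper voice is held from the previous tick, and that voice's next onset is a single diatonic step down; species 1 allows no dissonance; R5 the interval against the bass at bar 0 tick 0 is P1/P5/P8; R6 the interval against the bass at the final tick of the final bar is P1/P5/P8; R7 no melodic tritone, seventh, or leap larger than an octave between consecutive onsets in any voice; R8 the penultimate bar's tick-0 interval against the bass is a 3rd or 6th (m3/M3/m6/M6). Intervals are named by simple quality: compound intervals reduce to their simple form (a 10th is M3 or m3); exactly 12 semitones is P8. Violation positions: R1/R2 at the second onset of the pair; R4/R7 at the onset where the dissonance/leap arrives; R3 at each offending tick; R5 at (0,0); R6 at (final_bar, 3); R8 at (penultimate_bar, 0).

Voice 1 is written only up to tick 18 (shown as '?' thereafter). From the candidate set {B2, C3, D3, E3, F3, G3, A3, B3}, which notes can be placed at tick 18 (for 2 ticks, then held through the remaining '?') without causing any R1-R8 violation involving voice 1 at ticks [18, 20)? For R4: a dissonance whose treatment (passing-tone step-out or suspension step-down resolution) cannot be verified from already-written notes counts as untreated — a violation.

B2: violates R7
C3: violates R4
D3: legal
E3: violates R4
F3: legal
G3: legal
A3: violates R4
B3: violates R7

{D3, F3, G3}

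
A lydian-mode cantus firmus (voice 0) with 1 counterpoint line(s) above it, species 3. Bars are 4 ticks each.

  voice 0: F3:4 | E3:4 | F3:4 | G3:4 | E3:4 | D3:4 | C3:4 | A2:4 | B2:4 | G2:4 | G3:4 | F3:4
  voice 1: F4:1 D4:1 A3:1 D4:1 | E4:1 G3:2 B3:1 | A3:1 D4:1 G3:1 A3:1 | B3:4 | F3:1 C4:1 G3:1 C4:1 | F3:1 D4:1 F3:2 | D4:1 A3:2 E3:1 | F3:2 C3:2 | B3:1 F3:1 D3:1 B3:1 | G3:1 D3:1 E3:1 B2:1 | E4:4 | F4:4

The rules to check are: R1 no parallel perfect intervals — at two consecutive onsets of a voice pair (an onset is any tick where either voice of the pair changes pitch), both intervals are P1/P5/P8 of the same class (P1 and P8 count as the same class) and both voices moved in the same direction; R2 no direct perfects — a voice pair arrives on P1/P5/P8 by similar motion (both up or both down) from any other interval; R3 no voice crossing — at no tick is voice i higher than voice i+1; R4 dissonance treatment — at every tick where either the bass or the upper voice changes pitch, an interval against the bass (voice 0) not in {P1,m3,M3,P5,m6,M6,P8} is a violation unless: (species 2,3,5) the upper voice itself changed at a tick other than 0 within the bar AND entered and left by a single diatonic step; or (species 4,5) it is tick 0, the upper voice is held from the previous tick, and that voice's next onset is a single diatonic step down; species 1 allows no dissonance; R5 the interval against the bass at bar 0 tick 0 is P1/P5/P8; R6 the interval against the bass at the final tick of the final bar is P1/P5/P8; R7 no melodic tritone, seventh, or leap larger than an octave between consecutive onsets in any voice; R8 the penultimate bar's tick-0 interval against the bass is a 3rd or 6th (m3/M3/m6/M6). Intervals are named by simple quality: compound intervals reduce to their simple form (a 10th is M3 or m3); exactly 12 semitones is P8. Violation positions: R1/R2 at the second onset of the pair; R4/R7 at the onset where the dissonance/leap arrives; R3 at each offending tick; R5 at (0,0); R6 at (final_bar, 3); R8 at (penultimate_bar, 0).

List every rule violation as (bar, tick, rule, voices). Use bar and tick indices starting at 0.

(2, 2, R4, (0, 1))
(4, 0, R4, (0, 1))
(4, 0, R7, (1,))
(6, 0, R4, (0, 1))
(8, 0, R2, (0, 1))
(8, 0, R7, (1,))
(8, 1, R4, (0, 1))
(8, 1, R7, (1,))
(9, 0, R1, (0, 1))
(10, 0, R7, (1,))

bar 0: v0=F3 v1=F4 downbeat P8
bar 1: v0=E3 v1=E4 downbeat P8
bar 2: v0=F3 v1=A3 downbeat M3
bar 3: v0=G3 v1=B3 downbeat M3
bar 4: v0=E3 v1=F3 downbeat m2
bar 5: v0=D3 v1=F3 downbeat m3
bar 6: v0=C3 v1=D4 downbeat M2
bar 7: v0=A2 v1=F3 downbeat m6
bar 8: v0=B2 v1=B3 downbeat P8
bar 9: v0=G2 v1=G3 downbeat P8
bar 10: v0=G3 v1=E4 downbeat M6
bar 11: v0=F3 v1=F4 downbeat P8
  -> R4 @ bar 2 tick 2 v(0, 1): F3/G3 M2 untreated
  -> R4 @ bar 4 tick 0 v(0, 1): E3/F3 m2 untreated
  -> R7 @ bar 4 tick 0 v(1,): B3->F3 leap 6st
  -> R4 @ bar 6 tick 0 v(0, 1): C3/D4 M2 untreated
  -> R2 @ bar 8 tick 0 v(0, 1): A2/C3 m3 -> B2/B3 P8 similar
  -> R7 @ bar 8 tick 0 v(1,): C3->B3 leap 11st
  -> R4 @ bar 8 tick 1 v(0, 1): B2/F3 TT untreated
  -> R7 @ bar 8 tick 1 v(1,): B3->F3 leap 6st
  -> R1 @ bar 9 tick 0 v(0, 1): B2/B3 P8 -> G2/G3 P8 similar
  -> R7 @ bar 10 tick 0 v(1,): B2->E4 leap 17st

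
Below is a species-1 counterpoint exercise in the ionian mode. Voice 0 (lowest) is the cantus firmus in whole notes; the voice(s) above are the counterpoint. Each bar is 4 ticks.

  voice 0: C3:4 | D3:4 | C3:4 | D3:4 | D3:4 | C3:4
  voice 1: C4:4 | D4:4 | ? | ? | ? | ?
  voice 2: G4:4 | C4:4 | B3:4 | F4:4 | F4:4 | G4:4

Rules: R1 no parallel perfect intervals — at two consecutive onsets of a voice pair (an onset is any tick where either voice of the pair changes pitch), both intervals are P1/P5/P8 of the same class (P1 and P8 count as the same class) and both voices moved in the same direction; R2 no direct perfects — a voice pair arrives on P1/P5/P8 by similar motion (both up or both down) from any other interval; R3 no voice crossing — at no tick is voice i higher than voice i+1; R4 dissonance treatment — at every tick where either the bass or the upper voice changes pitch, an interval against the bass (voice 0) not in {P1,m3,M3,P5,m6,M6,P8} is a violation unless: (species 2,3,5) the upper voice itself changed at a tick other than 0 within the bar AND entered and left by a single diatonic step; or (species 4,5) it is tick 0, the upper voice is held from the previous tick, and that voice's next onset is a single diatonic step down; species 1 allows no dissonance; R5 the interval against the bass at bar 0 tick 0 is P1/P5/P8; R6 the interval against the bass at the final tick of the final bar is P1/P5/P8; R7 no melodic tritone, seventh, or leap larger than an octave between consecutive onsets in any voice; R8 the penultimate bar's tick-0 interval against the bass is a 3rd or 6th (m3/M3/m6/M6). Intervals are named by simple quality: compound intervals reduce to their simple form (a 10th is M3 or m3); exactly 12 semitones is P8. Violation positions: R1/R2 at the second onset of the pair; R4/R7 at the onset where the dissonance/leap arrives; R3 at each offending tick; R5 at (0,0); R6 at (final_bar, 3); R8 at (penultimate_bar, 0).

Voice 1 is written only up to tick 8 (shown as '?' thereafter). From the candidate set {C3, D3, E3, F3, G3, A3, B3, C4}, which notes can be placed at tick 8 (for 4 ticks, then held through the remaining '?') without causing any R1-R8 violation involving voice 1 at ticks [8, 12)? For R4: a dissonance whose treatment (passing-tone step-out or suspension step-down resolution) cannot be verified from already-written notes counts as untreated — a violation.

{A3}

C3: violates R1,R7
D3: violates R4
E3: violates R2,R7
F3: violates R4
G3: violates R2
A3: legal
B3: violates R2,R4
C4: violates R1,R3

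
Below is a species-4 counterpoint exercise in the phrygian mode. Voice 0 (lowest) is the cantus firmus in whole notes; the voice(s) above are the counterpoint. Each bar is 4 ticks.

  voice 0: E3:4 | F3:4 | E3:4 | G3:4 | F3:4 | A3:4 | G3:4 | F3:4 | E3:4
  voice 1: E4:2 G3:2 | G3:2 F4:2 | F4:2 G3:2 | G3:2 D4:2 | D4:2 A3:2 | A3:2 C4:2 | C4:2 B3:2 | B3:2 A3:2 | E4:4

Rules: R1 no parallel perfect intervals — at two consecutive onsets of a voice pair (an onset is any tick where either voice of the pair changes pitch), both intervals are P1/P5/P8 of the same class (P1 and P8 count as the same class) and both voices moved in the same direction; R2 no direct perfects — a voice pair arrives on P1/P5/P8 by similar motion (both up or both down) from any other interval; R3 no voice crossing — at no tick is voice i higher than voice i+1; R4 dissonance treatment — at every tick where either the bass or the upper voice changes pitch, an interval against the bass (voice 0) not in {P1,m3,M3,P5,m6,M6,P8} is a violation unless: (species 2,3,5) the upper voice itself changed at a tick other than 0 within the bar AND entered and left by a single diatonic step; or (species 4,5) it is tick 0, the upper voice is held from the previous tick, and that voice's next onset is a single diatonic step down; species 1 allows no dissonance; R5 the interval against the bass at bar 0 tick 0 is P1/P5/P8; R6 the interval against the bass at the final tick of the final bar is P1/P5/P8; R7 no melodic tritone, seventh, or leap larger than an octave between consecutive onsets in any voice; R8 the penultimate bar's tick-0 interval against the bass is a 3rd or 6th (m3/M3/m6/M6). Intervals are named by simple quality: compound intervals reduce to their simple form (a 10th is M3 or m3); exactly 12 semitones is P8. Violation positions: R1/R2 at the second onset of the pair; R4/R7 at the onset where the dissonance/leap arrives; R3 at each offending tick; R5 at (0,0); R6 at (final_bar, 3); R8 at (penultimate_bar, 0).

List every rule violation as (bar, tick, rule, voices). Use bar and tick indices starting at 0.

(1, 0, R4, (0, 1))
(1, 2, R7, (1,))
(2, 0, R4, (0, 1))
(2, 2, R7, (1,))
(7, 0, R8, (0, 1))

bar 0: v0=E3 v1=E4 downbeat P8
bar 1: v0=F3 v1=G3 downbeat M2
bar 2: v0=E3 v1=F4 downbeat m2
bar 3: v0=G3 v1=G3 downbeat P1
bar 4: v0=F3 v1=D4 downbeat M6
bar 5: v0=A3 v1=A3 downbeat P1
bar 6: v0=G3 v1=C4 downbeat P4
bar 7: v0=F3 v1=B3 downbeat TT
bar 8: v0=E3 v1=E4 downbeat P8
  -> R4 @ bar 1 tick 0 v(0, 1): F3/G3 M2 untreated
  -> R7 @ bar 1 tick 2 v(1,): G3->F4 leap 10st
  -> R4 @ bar 2 tick 0 v(0, 1): E3/F4 m2 untreated
  -> R7 @ bar 2 tick 2 v(1,): F4->G3 leap 10st
  -> R8 @ bar 7 tick 0 v(0, 1): penult TT not 3rd/6th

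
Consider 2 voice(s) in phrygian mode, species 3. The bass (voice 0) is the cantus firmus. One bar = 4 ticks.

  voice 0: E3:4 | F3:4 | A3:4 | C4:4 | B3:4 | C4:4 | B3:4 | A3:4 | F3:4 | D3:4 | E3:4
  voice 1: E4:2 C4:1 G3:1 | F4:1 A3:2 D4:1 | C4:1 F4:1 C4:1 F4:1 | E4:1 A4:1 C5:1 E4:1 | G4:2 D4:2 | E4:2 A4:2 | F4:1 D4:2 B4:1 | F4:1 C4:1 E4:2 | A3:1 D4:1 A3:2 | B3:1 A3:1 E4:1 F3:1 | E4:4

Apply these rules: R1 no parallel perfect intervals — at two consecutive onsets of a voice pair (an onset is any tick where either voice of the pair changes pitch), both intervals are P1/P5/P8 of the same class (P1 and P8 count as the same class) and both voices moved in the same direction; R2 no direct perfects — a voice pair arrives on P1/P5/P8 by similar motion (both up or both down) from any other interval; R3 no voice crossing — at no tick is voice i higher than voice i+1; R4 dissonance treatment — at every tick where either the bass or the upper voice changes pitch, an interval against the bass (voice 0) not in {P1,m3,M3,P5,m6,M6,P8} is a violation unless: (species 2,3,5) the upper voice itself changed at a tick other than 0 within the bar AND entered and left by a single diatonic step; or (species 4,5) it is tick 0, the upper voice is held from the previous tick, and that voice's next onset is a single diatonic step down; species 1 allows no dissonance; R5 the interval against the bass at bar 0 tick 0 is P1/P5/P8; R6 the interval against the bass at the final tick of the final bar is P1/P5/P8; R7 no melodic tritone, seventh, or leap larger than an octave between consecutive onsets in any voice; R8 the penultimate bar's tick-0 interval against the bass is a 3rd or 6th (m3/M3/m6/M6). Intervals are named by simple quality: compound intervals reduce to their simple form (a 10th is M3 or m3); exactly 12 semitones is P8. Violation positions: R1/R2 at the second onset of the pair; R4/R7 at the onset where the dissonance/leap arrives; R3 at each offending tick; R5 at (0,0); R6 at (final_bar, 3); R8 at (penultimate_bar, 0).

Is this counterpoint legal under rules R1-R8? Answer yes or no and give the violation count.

No (8 violations)

bar 0: v0=E3 v1=E4 (P8)
bar 1: v0=F3 v1=F4 (P8)
bar 2: v0=A3 v1=C4 (m3)
bar 3: v0=C4 v1=E4 (M3)
bar 4: v0=B3 v1=G4 (m6)
bar 5: v0=C4 v1=E4 (M3)
bar 6: v0=B3 v1=F4 (TT)
bar 7: v0=A3 v1=F4 (m6)
bar 8: v0=F3 v1=A3 (M3)
bar 9: v0=D3 v1=B3 (M6)
bar 10: v0=E3 v1=E4 (P8)
  R2 @ bar1.0: E3/G3 m3 -> F3/F4 P8 similar
  R7 @ bar1.0: G3->F4 leap 10st
  R4 @ bar6.0: B3/F4 TT untreated
  R7 @ bar7.0: B4->F4 leap 6st
  R4 @ bar9.2: D3/E4 M2 untreated
  R7 @ bar9.3: E4->F3 leap 11st
  R2 @ bar10.0: D3/F3 m3 -> E3/E4 P8 similar
  R7 @ bar10.0: F3->E4 leap 11st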